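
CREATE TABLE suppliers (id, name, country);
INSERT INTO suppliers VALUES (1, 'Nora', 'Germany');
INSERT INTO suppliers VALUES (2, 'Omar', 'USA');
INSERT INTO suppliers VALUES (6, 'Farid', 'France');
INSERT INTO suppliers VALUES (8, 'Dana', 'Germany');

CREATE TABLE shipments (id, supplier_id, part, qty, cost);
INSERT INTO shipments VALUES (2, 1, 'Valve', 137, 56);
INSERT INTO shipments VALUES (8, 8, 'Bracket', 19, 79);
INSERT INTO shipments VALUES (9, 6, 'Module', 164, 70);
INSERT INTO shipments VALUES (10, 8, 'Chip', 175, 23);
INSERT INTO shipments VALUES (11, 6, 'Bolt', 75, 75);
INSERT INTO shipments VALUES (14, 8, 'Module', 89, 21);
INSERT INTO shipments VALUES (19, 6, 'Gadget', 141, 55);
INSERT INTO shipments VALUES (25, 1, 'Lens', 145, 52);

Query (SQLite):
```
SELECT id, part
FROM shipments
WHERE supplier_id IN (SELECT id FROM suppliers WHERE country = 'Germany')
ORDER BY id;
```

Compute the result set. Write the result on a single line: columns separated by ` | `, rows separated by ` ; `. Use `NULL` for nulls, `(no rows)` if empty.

Inner query: suppliers.id where country = 'Germany'.
Outer: keep shipments rows whose supplier_id is in that set.
Inner query → {1, 8}

2 | Valve ; 8 | Bracket ; 10 | Chip ; 14 | Module ; 25 | Lens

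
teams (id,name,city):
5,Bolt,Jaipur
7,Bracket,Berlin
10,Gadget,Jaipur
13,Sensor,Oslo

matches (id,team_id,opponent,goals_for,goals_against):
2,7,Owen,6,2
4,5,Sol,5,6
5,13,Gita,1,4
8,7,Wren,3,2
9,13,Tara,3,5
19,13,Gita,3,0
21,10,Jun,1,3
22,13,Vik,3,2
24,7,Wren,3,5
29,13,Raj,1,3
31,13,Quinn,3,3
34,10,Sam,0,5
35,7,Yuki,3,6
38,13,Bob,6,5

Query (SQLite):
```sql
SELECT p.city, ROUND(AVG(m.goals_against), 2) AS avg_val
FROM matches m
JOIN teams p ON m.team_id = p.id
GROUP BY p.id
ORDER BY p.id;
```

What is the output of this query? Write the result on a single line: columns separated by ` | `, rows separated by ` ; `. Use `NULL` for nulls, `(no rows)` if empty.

Jaipur | 6 ; Berlin | 3.75 ; Jaipur | 4 ; Oslo | 3.14

Join each matches row to its teams via team_id.
Group joined rows by teams.id; compute ROUND(AVG(m.goals_against), 2) per group.
  5: ids {4} → ROUND(AVG(m.goals_against), 2)=6
  7: ids {2, 8, 24, 35} → ROUND(AVG(m.goals_against), 2)=3.75
  10: ids {21, 34} → ROUND(AVG(m.goals_against), 2)=4
  13: ids {5, 9, 19, 22, 29, 31, 38} → ROUND(AVG(m.goals_against), 2)=3.14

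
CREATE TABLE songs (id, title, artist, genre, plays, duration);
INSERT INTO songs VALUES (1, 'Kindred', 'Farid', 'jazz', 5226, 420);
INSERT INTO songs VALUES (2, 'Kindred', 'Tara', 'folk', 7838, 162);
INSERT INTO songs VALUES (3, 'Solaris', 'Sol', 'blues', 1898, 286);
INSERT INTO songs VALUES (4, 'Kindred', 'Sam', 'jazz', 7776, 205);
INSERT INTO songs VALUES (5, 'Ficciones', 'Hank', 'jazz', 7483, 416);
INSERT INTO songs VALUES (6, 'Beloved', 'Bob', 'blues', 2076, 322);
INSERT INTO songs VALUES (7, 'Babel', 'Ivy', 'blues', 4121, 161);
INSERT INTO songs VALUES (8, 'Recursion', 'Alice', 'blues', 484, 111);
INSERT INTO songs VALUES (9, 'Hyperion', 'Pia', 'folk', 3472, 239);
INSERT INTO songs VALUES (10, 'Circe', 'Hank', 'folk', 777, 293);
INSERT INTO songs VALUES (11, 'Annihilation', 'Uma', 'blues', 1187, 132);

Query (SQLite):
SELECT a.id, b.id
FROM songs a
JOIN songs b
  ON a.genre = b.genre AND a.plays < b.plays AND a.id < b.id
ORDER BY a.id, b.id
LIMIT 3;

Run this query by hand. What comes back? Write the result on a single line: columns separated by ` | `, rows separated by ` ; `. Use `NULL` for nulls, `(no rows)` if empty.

1 | 4 ; 1 | 5 ; 3 | 6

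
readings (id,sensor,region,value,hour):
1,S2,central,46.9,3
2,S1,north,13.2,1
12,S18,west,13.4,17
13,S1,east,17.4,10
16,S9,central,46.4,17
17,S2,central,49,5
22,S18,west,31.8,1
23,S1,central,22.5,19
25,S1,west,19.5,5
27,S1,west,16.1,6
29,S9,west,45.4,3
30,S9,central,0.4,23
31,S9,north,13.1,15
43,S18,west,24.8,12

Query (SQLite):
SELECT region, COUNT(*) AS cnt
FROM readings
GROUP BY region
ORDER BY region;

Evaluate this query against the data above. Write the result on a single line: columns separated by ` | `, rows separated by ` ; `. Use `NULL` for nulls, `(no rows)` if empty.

central | 5 ; east | 1 ; north | 2 ; west | 6

Partition readings by region; compute COUNT(*) within each group.
  central: ids {1, 16, 17, 23, 30} → COUNT(*)=5
  east: ids {13} → COUNT(*)=1
  north: ids {2, 31} → COUNT(*)=2
  west: ids {12, 22, 25, 27, 29, 43} → COUNT(*)=6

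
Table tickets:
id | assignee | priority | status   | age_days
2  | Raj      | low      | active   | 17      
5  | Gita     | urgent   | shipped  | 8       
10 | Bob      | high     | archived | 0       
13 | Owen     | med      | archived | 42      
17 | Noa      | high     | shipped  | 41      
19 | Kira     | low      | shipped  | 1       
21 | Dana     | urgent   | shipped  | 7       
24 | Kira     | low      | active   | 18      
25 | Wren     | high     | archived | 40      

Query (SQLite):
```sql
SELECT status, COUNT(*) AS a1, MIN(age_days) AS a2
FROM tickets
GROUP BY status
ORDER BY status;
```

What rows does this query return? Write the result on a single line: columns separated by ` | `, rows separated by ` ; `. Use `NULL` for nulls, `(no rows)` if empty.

Group tickets by status.
Per group compute: COUNT(*), MIN(age_days).
  active: ids {2, 24} → COUNT(*)=2, MIN(age_days)=17
  archived: ids {10, 13, 25} → COUNT(*)=3, MIN(age_days)=0
  shipped: ids {5, 17, 19, 21} → COUNT(*)=4, MIN(age_days)=1

active | 2 | 17 ; archived | 3 | 0 ; shipped | 4 | 1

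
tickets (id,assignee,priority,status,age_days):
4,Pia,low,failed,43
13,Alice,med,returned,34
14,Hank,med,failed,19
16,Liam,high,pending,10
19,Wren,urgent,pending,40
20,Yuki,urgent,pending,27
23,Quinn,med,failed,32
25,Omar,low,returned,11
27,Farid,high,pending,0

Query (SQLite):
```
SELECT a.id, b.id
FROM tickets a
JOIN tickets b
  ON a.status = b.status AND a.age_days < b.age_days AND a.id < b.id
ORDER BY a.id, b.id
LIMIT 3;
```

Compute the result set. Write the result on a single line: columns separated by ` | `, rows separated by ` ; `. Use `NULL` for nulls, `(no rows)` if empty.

Pairs (a,b) with same status, a.age_days < b.age_days, a.id < b.id.
status groups: failed:{4,14,23} pending:{16,19,20,27} returned:{13,25}
Ordered by (a.id, b.id); first 3.

14 | 23 ; 16 | 19 ; 16 | 20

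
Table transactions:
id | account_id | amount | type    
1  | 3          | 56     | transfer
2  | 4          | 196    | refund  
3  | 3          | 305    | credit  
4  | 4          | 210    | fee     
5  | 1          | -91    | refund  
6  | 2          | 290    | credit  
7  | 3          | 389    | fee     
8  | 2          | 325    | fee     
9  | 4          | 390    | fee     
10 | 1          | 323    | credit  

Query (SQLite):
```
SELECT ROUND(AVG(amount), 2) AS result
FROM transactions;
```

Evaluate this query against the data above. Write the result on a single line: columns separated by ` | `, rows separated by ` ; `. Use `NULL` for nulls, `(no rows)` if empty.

All amount values: [56, 196, 305, 210, -91, 290, 389, 325, 390, 323].
AVG = 2393 / 10 (rounded to 2 dp).

239.3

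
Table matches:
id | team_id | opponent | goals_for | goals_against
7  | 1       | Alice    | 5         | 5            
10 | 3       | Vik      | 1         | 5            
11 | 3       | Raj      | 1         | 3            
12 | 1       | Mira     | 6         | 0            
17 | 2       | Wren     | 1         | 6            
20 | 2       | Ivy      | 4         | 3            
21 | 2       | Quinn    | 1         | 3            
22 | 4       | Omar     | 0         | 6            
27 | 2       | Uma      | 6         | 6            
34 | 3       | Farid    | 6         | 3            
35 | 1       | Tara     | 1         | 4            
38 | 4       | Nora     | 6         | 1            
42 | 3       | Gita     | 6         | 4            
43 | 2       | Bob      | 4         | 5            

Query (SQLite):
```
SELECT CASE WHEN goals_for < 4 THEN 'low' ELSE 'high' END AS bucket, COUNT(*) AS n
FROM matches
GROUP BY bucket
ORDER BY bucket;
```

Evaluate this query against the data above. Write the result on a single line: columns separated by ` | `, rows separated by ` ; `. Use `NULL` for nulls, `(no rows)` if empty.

Bucket rows by goals_for < 4 → 'low' else 'high'; count each bucket.

high | 8 ; low | 6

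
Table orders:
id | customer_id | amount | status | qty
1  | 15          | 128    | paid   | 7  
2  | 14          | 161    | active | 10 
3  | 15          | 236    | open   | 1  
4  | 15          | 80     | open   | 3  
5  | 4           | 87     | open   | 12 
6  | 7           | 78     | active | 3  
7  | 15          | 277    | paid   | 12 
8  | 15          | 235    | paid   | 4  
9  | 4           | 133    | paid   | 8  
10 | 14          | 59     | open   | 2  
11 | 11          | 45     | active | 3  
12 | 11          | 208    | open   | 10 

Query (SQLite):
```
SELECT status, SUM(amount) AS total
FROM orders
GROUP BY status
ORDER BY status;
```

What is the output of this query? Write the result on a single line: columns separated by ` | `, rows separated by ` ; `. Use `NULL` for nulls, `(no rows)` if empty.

active | 284 ; open | 670 ; paid | 773

Partition orders by status; compute SUM(amount) within each group.
  active: ids {2, 6, 11} → SUM(amount)=284
  open: ids {3, 4, 5, 10, 12} → SUM(amount)=670
  paid: ids {1, 7, 8, 9} → SUM(amount)=773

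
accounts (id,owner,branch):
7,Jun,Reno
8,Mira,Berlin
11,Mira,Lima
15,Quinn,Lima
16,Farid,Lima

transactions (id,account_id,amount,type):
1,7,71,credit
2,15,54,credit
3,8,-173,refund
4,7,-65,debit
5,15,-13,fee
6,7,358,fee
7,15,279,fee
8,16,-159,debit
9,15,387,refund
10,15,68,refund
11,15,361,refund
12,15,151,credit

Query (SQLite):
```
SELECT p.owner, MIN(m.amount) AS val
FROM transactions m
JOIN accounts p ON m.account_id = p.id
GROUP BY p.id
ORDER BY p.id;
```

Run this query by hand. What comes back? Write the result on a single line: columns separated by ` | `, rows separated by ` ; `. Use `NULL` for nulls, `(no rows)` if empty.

Join each transactions row to its accounts via account_id.
Group joined rows by accounts.id; compute MIN(m.amount) per group.
  7: ids {1, 4, 6} → MIN(m.amount)=-65
  8: ids {3} → MIN(m.amount)=-173
  15: ids {2, 5, 7, 9, 10, 11, 12} → MIN(m.amount)=-13
  16: ids {8} → MIN(m.amount)=-159

Jun | -65 ; Mira | -173 ; Quinn | -13 ; Farid | -159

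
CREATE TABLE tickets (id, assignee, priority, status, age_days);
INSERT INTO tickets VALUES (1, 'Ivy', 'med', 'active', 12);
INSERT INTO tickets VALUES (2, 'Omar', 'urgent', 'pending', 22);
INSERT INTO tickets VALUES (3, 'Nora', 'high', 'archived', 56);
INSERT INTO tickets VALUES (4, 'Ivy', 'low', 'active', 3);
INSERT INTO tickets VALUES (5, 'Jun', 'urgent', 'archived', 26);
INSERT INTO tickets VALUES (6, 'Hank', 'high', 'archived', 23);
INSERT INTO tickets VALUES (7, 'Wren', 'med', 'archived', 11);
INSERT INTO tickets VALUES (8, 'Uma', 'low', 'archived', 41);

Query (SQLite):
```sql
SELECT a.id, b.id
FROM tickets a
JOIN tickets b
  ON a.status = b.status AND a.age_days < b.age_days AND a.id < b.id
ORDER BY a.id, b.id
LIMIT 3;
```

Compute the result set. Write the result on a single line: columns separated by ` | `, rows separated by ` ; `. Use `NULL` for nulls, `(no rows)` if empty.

Pairs (a,b) with same status, a.age_days < b.age_days, a.id < b.id.
status groups: active:{1,4} archived:{3,5,6,7,8} pending:{2}
Ordered by (a.id, b.id); first 3.

5 | 8 ; 6 | 8 ; 7 | 8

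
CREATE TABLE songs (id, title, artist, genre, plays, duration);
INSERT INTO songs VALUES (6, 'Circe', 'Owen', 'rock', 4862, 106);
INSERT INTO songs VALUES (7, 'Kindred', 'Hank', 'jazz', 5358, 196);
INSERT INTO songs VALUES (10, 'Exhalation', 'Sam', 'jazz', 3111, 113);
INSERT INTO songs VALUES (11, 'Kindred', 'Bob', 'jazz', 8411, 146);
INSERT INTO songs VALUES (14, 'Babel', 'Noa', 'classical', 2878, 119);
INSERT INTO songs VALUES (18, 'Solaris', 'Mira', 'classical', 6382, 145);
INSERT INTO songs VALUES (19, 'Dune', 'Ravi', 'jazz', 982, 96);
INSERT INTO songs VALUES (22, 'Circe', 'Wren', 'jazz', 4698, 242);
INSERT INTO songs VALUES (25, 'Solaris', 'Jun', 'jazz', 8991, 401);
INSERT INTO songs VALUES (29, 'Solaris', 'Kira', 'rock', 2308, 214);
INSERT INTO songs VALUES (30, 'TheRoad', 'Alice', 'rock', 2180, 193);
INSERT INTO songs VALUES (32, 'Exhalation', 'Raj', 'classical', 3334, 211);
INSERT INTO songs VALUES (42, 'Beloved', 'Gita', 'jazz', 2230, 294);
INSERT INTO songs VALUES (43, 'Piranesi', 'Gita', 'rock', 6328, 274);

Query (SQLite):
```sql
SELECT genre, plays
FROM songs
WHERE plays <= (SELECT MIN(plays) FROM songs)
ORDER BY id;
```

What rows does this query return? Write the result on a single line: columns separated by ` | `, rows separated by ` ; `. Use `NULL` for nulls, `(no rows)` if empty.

Scalar subquery: MIN(plays) over all songs rows = 982.
Keep rows where plays <= that value.

jazz | 982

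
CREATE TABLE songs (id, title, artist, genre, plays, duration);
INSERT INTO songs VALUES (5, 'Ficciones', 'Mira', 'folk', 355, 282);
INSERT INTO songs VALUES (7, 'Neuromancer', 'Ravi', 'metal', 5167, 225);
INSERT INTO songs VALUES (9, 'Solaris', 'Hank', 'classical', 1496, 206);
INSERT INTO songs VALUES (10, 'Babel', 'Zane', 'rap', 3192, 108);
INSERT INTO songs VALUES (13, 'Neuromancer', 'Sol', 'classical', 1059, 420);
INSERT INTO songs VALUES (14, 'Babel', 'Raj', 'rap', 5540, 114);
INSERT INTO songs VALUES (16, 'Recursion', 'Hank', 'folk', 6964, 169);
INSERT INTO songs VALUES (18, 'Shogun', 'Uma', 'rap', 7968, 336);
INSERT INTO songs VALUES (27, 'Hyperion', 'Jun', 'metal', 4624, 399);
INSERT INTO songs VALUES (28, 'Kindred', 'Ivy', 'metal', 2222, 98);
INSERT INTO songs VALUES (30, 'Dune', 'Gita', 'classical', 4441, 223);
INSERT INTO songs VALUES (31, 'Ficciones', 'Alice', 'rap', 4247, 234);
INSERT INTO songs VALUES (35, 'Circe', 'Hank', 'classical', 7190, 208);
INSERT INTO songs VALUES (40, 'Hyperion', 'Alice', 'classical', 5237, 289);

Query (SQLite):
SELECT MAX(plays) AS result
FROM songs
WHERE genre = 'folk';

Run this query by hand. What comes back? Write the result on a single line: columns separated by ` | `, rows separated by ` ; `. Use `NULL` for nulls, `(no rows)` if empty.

Rows where genre='folk' → plays values: [355, 6964].
MAX of non-NULL values = 6964.

6964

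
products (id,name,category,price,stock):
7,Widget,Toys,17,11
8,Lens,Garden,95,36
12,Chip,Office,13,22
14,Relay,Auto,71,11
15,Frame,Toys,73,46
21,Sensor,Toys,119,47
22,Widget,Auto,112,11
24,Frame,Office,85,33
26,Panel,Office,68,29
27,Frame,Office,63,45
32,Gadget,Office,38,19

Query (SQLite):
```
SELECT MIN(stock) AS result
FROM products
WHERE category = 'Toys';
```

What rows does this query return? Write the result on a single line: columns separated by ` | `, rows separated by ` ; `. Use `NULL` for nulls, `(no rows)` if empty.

Rows where category='Toys' → stock values: [11, 46, 47].
MIN of non-NULL values = 11.

11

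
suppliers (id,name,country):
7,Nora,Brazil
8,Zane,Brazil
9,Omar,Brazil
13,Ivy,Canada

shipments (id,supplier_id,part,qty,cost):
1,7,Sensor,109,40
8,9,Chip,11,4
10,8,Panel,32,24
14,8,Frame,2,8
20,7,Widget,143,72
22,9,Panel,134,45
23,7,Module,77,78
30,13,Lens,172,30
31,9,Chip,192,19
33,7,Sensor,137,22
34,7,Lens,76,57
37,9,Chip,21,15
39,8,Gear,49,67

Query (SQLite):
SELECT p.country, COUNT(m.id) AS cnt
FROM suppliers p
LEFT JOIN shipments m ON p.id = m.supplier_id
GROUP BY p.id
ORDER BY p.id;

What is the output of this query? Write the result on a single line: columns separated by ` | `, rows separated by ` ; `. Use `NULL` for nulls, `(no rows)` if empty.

LEFT JOIN keeps every suppliers row; unmatched ones get NULL for shipments columns.
Group by suppliers.id and compute COUNT(m.id). COUNT(col) of an all-NULL group is 0.
  7: ids {1, 20, 23, 33, 34} → COUNT(m.id)=5
  8: ids {10, 14, 39} → COUNT(m.id)=3
  9: ids {8, 22, 31, 37} → COUNT(m.id)=4
  13: ids {30} → COUNT(m.id)=1

Brazil | 5 ; Brazil | 3 ; Brazil | 4 ; Canada | 1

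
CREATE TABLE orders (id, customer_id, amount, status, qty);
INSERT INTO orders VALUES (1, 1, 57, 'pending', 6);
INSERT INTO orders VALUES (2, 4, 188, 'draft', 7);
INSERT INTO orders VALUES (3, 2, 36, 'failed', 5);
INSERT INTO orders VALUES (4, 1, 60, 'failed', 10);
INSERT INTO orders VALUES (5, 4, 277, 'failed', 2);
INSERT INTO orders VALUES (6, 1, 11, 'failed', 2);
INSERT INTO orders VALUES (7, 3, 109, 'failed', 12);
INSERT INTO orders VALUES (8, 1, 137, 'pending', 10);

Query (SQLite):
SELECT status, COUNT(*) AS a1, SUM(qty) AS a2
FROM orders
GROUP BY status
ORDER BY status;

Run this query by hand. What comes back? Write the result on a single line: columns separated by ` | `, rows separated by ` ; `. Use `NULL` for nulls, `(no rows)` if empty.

draft | 1 | 7 ; failed | 5 | 31 ; pending | 2 | 16

Group orders by status.
Per group compute: COUNT(*), SUM(qty).
  draft: ids {2} → COUNT(*)=1, SUM(qty)=7
  failed: ids {3, 4, 5, 6, 7} → COUNT(*)=5, SUM(qty)=31
  pending: ids {1, 8} → COUNT(*)=2, SUM(qty)=16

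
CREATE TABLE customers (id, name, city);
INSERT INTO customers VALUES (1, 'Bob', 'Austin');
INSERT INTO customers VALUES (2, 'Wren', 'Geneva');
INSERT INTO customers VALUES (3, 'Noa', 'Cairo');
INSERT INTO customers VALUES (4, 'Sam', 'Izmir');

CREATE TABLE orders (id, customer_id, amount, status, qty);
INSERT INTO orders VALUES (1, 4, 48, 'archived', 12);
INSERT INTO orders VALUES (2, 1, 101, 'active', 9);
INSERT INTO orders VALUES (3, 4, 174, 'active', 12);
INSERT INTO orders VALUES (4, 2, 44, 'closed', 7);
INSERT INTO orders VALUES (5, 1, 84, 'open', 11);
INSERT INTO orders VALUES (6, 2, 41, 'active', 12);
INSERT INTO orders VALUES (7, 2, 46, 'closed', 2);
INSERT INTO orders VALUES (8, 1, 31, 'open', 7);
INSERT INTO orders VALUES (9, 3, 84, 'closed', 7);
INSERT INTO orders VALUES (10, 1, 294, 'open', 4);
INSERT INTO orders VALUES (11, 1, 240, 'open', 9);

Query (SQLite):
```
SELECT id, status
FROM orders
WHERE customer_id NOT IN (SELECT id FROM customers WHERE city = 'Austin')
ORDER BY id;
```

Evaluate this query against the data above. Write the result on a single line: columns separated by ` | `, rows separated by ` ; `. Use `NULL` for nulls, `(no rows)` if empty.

1 | archived ; 3 | active ; 4 | closed ; 6 | active ; 7 | closed ; 9 | closed

Inner query: customers.id where city = 'Austin'.
Outer: keep orders rows whose customer_id is not in that set.
Inner query → {1}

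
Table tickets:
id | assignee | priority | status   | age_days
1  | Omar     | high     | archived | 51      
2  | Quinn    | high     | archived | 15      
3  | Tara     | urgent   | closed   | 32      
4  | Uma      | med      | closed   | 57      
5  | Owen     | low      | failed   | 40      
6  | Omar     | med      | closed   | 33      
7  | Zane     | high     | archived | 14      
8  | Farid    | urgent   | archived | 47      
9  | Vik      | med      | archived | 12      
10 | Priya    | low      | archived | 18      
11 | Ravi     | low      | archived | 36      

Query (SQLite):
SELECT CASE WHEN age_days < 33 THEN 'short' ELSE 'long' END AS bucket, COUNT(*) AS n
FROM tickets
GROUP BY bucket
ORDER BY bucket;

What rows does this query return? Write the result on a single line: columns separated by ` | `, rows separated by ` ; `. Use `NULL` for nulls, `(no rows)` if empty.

long | 6 ; short | 5

Bucket rows by age_days < 33 → 'short' else 'long'; count each bucket.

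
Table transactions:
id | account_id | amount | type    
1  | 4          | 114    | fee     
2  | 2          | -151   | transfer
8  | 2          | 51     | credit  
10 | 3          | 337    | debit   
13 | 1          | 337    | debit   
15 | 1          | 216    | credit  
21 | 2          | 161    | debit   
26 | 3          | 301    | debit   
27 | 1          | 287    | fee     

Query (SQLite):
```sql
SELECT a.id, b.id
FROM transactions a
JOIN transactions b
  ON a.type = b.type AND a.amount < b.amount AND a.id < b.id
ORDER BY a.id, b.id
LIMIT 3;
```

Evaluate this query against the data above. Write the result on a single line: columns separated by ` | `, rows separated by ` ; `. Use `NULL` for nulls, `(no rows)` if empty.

Pairs (a,b) with same type, a.amount < b.amount, a.id < b.id.
type groups: credit:{8,15} debit:{10,13,21,26} fee:{1,27} transfer:{2}
Ordered by (a.id, b.id); first 3.

1 | 27 ; 8 | 15 ; 21 | 26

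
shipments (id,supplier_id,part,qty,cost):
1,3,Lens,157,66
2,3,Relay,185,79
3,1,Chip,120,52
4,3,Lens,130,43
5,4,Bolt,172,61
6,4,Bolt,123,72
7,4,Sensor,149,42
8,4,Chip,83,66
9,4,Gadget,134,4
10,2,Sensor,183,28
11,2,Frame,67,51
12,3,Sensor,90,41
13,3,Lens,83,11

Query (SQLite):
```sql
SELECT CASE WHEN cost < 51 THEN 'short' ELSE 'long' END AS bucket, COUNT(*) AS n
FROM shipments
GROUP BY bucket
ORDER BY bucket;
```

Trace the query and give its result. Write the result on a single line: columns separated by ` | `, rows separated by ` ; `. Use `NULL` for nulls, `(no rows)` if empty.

long | 7 ; short | 6

Bucket rows by cost < 51 → 'short' else 'long'; count each bucket.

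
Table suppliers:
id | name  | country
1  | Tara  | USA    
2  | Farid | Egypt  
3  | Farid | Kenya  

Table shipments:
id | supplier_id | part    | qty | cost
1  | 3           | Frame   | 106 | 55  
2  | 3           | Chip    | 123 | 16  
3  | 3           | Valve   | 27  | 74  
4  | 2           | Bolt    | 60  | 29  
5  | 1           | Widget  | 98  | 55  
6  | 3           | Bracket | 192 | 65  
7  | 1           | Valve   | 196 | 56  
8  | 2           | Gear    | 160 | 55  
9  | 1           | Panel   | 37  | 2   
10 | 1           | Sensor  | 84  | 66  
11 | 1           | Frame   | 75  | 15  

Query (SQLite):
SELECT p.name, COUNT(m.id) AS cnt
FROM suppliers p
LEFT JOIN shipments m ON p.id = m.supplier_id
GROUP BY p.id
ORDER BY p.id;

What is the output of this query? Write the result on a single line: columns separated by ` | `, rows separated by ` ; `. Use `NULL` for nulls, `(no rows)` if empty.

LEFT JOIN keeps every suppliers row; unmatched ones get NULL for shipments columns.
Group by suppliers.id and compute COUNT(m.id). COUNT(col) of an all-NULL group is 0.
  1: ids {5, 7, 9, 10, 11} → COUNT(m.id)=5
  2: ids {4, 8} → COUNT(m.id)=2
  3: ids {1, 2, 3, 6} → COUNT(m.id)=4

Tara | 5 ; Farid | 2 ; Farid | 4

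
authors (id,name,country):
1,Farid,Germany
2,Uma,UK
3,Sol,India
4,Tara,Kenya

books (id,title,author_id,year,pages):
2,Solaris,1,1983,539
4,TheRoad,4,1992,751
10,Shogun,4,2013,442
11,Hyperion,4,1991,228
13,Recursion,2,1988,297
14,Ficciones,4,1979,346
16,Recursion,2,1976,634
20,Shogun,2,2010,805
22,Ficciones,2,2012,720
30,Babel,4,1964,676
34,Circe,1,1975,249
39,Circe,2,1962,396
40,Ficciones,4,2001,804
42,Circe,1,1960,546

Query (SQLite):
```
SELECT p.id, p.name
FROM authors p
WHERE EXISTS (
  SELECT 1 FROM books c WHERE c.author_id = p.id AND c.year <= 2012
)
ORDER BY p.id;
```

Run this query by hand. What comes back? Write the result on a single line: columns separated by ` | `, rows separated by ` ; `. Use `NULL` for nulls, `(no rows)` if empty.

1 | Farid ; 2 | Uma ; 4 | Tara

For each authors row, check whether any books with matching author_id has year <= 2012.
Keep rows where that is true.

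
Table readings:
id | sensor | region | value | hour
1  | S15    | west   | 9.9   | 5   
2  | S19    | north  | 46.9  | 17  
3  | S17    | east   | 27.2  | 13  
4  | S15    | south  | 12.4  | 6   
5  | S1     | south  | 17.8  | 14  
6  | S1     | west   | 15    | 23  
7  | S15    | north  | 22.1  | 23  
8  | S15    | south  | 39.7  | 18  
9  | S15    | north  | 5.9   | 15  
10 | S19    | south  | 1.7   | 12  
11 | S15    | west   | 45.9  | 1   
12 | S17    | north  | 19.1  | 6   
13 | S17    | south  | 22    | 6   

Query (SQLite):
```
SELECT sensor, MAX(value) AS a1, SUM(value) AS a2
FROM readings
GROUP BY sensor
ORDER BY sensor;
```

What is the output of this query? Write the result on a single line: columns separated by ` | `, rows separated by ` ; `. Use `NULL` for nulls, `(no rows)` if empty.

S1 | 17.8 | 32.8 ; S15 | 45.9 | 135.9 ; S17 | 27.2 | 68.3 ; S19 | 46.9 | 48.6

Group readings by sensor.
Per group compute: MAX(value), SUM(value).
  S1: ids {5, 6} → MAX(value)=17.8, SUM(value)=32.8
  S15: ids {1, 4, 7, 8, 9, 11} → MAX(value)=45.9, SUM(value)=135.9
  S17: ids {3, 12, 13} → MAX(value)=27.2, SUM(value)=68.3
  S19: ids {2, 10} → MAX(value)=46.9, SUM(value)=48.6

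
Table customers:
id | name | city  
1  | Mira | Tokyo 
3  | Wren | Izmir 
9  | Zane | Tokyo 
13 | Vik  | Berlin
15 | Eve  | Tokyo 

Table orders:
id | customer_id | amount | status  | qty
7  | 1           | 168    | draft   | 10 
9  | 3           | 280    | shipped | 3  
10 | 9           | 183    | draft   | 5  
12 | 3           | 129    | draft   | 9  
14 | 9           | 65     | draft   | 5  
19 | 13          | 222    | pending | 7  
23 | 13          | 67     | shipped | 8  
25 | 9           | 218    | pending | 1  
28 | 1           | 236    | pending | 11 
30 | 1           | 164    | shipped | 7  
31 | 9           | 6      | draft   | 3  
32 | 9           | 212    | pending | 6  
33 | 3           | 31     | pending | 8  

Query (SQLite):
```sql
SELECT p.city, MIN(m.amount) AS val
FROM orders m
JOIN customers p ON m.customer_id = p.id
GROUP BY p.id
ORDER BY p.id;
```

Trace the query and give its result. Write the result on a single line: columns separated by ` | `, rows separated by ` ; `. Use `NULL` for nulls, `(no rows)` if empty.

Tokyo | 164 ; Izmir | 31 ; Tokyo | 6 ; Berlin | 67

Join each orders row to its customers via customer_id.
Group joined rows by customers.id; compute MIN(m.amount) per group.
  1: ids {7, 28, 30} → MIN(m.amount)=164
  3: ids {9, 12, 33} → MIN(m.amount)=31
  9: ids {10, 14, 25, 31, 32} → MIN(m.amount)=6
  13: ids {19, 23} → MIN(m.amount)=67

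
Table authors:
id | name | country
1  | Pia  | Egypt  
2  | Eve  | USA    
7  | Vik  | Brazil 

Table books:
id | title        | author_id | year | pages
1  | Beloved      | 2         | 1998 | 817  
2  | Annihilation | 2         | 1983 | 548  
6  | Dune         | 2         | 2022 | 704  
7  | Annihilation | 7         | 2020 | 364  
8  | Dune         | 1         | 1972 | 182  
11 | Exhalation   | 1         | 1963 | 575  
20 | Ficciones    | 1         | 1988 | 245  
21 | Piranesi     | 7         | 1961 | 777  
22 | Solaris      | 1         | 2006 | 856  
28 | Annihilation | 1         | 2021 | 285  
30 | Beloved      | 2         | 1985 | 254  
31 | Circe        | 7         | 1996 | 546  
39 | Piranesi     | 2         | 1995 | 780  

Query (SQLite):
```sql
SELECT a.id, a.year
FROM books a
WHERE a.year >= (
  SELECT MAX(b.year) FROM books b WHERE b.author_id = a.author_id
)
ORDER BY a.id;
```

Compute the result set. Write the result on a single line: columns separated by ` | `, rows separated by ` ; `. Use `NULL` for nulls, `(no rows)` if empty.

For each books row a, compute MAX(year) over rows sharing a.author_id.
Keep row a if a.year >= that per-group MAX.
  author_id=1: MAX(year) = 2021
  author_id=2: MAX(year) = 2022
  author_id=7: MAX(year) = 2020

6 | 2022 ; 7 | 2020 ; 28 | 2021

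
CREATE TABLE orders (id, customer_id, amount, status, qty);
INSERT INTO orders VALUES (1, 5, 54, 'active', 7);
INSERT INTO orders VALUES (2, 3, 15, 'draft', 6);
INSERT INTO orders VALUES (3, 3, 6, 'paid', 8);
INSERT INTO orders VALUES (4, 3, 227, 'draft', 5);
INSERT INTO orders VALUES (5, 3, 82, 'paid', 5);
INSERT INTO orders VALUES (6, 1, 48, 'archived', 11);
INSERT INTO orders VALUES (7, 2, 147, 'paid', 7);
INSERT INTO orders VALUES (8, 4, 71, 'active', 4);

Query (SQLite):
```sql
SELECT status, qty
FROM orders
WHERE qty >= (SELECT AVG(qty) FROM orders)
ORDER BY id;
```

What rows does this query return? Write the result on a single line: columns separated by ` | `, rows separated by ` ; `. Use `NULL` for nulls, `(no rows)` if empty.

active | 7 ; paid | 8 ; archived | 11 ; paid | 7

Scalar subquery: AVG(qty) over all orders rows = 6.625.
Keep rows where qty >= that value.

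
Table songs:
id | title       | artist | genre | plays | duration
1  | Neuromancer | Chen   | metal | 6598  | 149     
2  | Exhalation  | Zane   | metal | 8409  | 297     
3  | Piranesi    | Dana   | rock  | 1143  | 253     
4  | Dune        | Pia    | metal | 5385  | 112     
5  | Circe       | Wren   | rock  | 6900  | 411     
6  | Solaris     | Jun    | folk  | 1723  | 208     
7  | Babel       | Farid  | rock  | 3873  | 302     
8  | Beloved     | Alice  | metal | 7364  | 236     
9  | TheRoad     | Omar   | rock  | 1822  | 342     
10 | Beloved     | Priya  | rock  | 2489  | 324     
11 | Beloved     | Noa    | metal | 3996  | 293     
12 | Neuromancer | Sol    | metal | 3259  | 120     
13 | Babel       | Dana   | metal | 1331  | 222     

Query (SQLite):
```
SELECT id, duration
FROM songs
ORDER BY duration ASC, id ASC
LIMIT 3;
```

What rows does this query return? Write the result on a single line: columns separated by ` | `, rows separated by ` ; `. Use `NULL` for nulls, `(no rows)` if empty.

Sort by duration asc, tiebreak id asc: (112, id=4), (120, id=12), (149, id=1), (208, id=6), (222, id=13), (236, id=8) …. Take first 3.

4 | 112 ; 12 | 120 ; 1 | 149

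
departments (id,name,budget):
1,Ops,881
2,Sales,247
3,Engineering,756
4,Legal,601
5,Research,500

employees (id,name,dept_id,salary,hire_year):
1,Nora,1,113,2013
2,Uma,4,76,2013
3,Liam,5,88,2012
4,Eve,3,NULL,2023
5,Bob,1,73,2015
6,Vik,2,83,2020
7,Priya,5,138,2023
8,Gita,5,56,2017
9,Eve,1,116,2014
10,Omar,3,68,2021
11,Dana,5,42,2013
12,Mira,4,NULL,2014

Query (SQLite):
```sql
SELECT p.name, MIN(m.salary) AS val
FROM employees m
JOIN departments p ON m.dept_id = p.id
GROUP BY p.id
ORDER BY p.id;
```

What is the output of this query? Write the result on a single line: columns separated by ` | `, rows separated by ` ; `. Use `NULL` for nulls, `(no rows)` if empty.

Join each employees row to its departments via dept_id.
Group joined rows by departments.id; compute MIN(m.salary) per group.
  1: ids {1, 5, 9} → MIN(m.salary)=73
  2: ids {6} → MIN(m.salary)=83
  3: ids {4, 10} → MIN(m.salary)=68
  4: ids {2, 12} → MIN(m.salary)=76
  5: ids {3, 7, 8, 11} → MIN(m.salary)=42

Ops | 73 ; Sales | 83 ; Engineering | 68 ; Legal | 76 ; Research | 42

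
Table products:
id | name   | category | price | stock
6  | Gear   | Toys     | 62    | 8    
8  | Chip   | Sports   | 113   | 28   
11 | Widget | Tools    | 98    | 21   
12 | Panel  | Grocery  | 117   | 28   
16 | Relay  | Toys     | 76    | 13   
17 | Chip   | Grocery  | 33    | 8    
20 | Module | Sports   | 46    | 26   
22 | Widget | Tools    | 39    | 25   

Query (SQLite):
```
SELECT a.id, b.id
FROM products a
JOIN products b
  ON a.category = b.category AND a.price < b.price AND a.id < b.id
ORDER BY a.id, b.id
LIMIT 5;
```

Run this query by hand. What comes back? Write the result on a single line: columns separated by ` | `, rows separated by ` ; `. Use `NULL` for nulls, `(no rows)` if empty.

6 | 16

Pairs (a,b) with same category, a.price < b.price, a.id < b.id.
category groups: Grocery:{12,17} Sports:{8,20} Tools:{11,22} Toys:{6,16}
Ordered by (a.id, b.id); first 5.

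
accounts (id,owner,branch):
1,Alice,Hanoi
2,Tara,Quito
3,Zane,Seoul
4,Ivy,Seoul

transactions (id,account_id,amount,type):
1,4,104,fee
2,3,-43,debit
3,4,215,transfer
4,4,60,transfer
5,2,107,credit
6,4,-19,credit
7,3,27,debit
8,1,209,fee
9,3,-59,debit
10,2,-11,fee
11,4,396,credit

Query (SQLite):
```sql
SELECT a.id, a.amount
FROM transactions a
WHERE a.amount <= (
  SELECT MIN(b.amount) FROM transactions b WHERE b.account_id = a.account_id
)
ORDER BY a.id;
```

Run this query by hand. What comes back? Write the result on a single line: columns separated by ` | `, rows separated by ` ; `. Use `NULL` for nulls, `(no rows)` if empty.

For each transactions row a, compute MIN(amount) over rows sharing a.account_id.
Keep row a if a.amount <= that per-group MIN.
  account_id=1: MIN(amount) = 209
  account_id=2: MIN(amount) = -11
  account_id=3: MIN(amount) = -59
  account_id=4: MIN(amount) = -19

6 | -19 ; 8 | 209 ; 9 | -59 ; 10 | -11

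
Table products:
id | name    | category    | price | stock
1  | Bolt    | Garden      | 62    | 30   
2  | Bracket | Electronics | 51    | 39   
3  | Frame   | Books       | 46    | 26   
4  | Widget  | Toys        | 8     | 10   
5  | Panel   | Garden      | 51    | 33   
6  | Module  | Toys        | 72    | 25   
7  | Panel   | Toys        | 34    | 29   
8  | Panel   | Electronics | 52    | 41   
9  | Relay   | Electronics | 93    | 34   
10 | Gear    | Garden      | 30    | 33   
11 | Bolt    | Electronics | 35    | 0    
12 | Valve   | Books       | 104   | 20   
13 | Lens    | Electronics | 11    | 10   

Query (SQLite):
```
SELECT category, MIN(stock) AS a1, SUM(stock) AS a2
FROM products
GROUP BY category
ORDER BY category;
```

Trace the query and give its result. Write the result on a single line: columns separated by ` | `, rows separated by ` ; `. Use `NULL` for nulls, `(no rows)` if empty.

Books | 20 | 46 ; Electronics | 0 | 124 ; Garden | 30 | 96 ; Toys | 10 | 64

Group products by category.
Per group compute: MIN(stock), SUM(stock).
  Books: ids {3, 12} → MIN(stock)=20, SUM(stock)=46
  Electronics: ids {2, 8, 9, 11, 13} → MIN(stock)=0, SUM(stock)=124
  Garden: ids {1, 5, 10} → MIN(stock)=30, SUM(stock)=96
  Toys: ids {4, 6, 7} → MIN(stock)=10, SUM(stock)=64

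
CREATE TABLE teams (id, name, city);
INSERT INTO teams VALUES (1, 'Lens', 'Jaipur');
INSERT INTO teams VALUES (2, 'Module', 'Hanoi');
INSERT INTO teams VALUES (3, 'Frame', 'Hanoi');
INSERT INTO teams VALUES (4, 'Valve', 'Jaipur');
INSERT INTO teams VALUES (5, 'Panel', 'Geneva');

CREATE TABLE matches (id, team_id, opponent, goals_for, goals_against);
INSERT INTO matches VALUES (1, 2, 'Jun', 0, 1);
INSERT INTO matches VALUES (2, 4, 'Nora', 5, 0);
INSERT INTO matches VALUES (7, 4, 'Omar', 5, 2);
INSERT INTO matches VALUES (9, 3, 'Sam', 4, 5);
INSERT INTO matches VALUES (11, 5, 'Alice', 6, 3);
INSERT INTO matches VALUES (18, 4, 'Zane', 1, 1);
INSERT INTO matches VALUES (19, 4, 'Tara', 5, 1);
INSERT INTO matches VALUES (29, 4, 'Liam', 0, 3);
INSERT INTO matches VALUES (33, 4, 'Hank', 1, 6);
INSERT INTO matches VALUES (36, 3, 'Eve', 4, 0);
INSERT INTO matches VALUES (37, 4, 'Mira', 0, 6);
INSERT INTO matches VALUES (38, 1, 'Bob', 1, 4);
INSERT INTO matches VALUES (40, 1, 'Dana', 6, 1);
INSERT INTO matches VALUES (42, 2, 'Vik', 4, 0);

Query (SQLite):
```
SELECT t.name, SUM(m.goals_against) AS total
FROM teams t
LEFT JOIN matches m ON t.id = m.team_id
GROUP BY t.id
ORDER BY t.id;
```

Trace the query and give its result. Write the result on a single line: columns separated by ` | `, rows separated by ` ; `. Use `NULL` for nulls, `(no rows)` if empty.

Lens | 5 ; Module | 1 ; Frame | 5 ; Valve | 19 ; Panel | 3

LEFT JOIN keeps every teams row; unmatched ones get NULL for matches columns.
Group by teams.id and compute SUM(m.goals_against). SUM over an all-NULL group is NULL.
  1: ids {38, 40} → SUM(m.goals_against)=5
  2: ids {1, 42} → SUM(m.goals_against)=1
  3: ids {9, 36} → SUM(m.goals_against)=5
  4: ids {2, 7, 18, 19, 29, 33, 37} → SUM(m.goals_against)=19
  5: ids {11} → SUM(m.goals_against)=3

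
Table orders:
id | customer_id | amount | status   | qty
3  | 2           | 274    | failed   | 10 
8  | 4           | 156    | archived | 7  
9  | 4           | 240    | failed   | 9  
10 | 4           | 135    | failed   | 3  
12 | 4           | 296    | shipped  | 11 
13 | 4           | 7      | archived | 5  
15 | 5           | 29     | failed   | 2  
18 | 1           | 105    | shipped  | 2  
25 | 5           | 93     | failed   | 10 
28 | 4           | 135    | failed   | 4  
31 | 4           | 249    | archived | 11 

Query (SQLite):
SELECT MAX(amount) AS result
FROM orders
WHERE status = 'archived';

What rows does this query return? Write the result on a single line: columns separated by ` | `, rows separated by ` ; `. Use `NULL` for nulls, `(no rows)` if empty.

Rows where status='archived' → amount values: [156, 7, 249].
MAX of non-NULL values = 249.

249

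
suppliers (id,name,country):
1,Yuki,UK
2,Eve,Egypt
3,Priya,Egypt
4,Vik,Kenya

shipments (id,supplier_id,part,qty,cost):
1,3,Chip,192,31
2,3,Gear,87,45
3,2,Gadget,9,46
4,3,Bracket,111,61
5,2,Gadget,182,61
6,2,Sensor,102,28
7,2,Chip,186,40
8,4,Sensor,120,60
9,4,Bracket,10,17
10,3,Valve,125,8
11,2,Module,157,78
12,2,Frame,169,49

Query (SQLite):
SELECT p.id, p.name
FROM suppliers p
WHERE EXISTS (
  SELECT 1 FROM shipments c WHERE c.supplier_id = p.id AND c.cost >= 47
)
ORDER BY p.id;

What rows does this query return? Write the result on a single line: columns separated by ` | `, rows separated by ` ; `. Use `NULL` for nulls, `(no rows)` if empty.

For each suppliers row, check whether any shipments with matching supplier_id has cost >= 47.
Keep rows where that is true.

2 | Eve ; 3 | Priya ; 4 | Vik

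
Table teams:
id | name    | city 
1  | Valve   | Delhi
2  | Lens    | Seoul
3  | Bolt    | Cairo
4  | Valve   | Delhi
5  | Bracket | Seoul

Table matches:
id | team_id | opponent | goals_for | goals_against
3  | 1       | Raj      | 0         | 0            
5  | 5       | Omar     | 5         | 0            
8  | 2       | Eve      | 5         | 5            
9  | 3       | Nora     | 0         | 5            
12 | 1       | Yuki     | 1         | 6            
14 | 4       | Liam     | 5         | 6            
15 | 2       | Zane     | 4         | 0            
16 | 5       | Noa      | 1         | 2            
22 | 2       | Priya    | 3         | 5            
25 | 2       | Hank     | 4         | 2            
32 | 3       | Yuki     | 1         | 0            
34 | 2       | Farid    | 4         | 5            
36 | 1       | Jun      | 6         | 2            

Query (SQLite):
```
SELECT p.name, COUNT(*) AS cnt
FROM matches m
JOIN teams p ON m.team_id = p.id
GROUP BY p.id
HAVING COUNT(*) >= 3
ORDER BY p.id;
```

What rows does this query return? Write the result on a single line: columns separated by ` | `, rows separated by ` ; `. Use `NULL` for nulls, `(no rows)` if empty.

Valve | 3 ; Lens | 5

Join each matches row to its teams via team_id.
Group joined rows by teams.id; compute COUNT(*) per group.
HAVING: keep groups with count ≥ 3.
  1: ids {3, 12, 36} → COUNT(*)=3
  2: ids {8, 15, 22, 25, 34} → COUNT(*)=5
  3: ids {9, 32} → COUNT(*)=2
  4: ids {14} → COUNT(*)=1
  5: ids {5, 16} → COUNT(*)=2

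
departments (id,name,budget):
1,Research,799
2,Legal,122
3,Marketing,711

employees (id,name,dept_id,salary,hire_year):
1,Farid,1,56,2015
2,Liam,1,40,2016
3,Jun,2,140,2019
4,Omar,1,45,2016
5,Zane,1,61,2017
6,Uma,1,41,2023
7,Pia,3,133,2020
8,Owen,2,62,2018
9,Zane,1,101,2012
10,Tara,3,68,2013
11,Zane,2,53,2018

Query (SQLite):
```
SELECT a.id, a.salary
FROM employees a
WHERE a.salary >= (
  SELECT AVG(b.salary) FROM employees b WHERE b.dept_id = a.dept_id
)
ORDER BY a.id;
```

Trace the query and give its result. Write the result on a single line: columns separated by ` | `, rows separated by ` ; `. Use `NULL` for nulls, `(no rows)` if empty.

For each employees row a, compute AVG(salary) over rows sharing a.dept_id.
Keep row a if a.salary >= that per-group AVG.
  dept_id=1: AVG(salary) = 57.333333
  dept_id=2: AVG(salary) = 85.0
  dept_id=3: AVG(salary) = 100.5

3 | 140 ; 5 | 61 ; 7 | 133 ; 9 | 101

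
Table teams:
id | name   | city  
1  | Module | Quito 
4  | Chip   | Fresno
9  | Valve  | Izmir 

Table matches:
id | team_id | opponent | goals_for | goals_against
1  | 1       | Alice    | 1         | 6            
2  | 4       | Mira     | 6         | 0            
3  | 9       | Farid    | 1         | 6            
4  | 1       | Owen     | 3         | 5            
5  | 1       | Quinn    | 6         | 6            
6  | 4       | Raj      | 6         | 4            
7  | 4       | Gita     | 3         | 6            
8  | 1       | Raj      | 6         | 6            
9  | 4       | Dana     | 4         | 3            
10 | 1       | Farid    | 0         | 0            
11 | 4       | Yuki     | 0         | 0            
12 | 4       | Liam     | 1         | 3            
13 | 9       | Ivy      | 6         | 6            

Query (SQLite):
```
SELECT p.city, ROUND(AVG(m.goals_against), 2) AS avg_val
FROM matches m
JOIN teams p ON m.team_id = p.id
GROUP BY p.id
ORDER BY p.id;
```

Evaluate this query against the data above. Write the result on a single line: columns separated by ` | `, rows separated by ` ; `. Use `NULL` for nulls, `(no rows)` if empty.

Quito | 4.6 ; Fresno | 2.67 ; Izmir | 6

Join each matches row to its teams via team_id.
Group joined rows by teams.id; compute ROUND(AVG(m.goals_against), 2) per group.
  1: ids {1, 4, 5, 8, 10} → ROUND(AVG(m.goals_against), 2)=4.6
  4: ids {2, 6, 7, 9, 11, 12} → ROUND(AVG(m.goals_against), 2)=2.67
  9: ids {3, 13} → ROUND(AVG(m.goals_against), 2)=6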